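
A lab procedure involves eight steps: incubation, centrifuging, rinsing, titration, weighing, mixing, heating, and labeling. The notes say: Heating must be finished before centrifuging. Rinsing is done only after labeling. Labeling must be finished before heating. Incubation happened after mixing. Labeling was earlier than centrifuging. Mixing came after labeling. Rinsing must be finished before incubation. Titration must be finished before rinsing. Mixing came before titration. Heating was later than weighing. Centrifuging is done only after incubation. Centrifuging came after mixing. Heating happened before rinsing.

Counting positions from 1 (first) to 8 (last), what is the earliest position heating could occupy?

3

Labeling and weighing must both come before heating — 2 forced predecessors.
Nothing else is forced ahead of heating, so its earliest slot is position 2 + 1 = 3.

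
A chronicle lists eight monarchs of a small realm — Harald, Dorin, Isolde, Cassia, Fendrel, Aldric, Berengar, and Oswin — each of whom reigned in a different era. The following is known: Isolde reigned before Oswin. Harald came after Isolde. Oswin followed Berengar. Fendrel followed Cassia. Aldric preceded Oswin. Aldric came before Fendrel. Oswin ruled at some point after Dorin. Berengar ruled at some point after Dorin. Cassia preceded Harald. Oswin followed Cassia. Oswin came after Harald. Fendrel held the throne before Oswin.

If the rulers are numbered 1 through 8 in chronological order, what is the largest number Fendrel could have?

Fendrel must come before Oswin — 1 ruler forced after them.
Everything else can be placed before Fendrel in some valid order, so Fendrel can sit as late as position 8 − 1 = 7.

7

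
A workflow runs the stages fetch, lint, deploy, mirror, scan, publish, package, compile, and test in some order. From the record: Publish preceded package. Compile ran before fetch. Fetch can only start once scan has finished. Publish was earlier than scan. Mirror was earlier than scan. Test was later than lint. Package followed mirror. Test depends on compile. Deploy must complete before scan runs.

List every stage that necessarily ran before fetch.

Directly stated before fetch: compile and scan.
Deploy reaches fetch via deploy → scan → fetch.
Mirror reaches fetch via mirror → scan → fetch.
Publish reaches fetch via publish → scan → fetch.

compile, deploy, mirror, publish, scan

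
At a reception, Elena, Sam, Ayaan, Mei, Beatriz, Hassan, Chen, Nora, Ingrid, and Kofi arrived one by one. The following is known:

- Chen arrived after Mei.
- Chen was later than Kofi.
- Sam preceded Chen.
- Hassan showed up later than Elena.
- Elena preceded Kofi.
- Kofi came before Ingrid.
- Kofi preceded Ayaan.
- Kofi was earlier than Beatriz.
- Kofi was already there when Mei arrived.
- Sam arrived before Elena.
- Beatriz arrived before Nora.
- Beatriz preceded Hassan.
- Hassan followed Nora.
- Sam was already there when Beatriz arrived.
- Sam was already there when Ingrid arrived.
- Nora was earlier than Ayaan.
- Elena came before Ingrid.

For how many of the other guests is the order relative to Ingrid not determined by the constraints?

6

Forced before Ingrid: Elena, Kofi, and Sam.
That leaves Ayaan, Beatriz, Chen, Hassan, Mei, and Nora with no forced order relative to Ingrid — 6.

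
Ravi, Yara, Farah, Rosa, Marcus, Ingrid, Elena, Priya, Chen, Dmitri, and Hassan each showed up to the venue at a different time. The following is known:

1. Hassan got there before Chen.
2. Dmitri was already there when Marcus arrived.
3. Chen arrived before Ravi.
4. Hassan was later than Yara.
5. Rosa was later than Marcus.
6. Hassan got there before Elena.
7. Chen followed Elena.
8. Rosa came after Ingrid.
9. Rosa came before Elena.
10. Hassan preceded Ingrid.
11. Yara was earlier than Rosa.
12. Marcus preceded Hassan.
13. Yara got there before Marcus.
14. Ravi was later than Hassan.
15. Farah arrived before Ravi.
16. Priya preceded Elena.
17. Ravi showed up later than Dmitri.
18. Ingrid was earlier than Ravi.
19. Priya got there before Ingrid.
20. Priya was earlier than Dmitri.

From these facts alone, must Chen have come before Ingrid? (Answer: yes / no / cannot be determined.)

Tracing the constraints gives Ingrid → Rosa → Elena → Chen, so Ingrid must come before Chen.
That means Chen cannot be before Ingrid.

no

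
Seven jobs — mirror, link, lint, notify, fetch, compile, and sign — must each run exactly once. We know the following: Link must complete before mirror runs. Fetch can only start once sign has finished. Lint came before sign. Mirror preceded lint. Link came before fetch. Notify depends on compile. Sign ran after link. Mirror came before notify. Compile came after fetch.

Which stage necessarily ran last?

notify

Every other stage has a chain of constraints placing it before notify, so notify is last.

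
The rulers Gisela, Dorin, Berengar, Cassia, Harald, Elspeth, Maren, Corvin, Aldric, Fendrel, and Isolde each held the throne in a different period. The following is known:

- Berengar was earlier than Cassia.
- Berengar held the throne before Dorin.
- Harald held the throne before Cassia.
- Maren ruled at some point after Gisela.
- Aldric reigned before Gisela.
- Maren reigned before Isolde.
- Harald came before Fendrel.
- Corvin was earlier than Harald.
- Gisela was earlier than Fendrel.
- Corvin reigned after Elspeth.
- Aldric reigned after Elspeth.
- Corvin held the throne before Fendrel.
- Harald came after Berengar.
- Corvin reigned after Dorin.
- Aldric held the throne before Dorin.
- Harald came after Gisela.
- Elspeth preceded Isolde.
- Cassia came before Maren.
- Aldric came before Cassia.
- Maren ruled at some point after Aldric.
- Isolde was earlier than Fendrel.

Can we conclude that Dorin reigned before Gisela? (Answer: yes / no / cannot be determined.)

No chain of stated constraints runs from Dorin to Gisela, and none runs from Gisela to Dorin either.
So the relative order of Dorin and Gisela is not fixed by the given facts.

cannot be determined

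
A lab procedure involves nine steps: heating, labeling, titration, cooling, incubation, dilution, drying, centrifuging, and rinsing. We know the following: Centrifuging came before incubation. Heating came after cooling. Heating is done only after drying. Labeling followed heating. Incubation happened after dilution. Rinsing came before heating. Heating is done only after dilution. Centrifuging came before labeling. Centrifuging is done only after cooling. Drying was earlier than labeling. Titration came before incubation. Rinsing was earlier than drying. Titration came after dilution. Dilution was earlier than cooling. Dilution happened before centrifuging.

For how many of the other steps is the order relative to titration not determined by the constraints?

6

Forced before titration: dilution; forced after titration: incubation.
That leaves centrifuging, cooling, drying, heating, labeling, and rinsing with no forced order relative to titration — 6.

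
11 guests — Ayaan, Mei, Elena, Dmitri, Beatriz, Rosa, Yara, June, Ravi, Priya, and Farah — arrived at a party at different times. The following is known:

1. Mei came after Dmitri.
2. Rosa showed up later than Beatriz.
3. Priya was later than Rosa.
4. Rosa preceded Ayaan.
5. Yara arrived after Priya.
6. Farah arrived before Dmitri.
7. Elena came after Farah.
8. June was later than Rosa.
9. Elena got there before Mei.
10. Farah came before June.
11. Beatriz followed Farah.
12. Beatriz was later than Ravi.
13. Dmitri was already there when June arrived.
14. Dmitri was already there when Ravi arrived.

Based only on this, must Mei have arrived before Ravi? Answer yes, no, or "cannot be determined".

No chain of stated constraints runs from Mei to Ravi, and none runs from Ravi to Mei either.
So the relative order of Mei and Ravi is not fixed by the given facts.

cannot be determined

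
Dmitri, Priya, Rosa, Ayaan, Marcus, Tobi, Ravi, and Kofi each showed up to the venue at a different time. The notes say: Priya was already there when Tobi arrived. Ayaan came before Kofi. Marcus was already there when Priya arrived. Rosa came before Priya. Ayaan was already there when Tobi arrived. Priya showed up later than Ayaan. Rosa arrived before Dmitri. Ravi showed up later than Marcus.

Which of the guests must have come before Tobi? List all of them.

Ayaan, Marcus, Priya, Rosa

Directly stated before Tobi: Ayaan and Priya.
Marcus reaches Tobi via Marcus → Priya → Tobi.
Rosa reaches Tobi via Rosa → Priya → Tobi.
No chain forces Dmitri (or any of the others) ahead of Tobi.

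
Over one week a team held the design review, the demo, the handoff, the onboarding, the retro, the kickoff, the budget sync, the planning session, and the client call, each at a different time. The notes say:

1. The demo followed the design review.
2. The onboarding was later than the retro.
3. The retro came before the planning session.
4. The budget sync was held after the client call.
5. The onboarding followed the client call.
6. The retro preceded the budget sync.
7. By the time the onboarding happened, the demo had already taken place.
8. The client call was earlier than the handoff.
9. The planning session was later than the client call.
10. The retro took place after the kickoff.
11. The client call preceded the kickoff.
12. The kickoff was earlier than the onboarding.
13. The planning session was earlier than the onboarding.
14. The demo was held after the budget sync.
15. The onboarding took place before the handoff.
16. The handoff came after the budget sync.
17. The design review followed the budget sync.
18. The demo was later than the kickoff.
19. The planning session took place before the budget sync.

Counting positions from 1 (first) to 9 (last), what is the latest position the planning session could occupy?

4

The planning session must come before the budget sync, the demo, the design review, the handoff, and the onboarding — 5 meetings forced after it.
Everything else can be placed before the planning session in some valid order, so the planning session can sit as late as position 9 − 5 = 4.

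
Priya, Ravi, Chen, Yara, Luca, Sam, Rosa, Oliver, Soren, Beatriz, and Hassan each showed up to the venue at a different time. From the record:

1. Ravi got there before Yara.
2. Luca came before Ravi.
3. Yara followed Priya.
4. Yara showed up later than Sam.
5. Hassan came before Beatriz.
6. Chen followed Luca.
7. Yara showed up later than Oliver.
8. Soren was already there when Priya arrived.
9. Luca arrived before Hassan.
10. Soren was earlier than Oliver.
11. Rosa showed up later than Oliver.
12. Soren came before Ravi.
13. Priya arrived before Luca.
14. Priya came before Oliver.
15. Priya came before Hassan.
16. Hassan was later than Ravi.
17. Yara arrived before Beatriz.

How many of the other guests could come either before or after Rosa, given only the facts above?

7

Forced before Rosa: Oliver, Priya, and Soren.
That leaves Beatriz, Chen, Hassan, Luca, Ravi, Sam, and Yara with no forced order relative to Rosa — 7.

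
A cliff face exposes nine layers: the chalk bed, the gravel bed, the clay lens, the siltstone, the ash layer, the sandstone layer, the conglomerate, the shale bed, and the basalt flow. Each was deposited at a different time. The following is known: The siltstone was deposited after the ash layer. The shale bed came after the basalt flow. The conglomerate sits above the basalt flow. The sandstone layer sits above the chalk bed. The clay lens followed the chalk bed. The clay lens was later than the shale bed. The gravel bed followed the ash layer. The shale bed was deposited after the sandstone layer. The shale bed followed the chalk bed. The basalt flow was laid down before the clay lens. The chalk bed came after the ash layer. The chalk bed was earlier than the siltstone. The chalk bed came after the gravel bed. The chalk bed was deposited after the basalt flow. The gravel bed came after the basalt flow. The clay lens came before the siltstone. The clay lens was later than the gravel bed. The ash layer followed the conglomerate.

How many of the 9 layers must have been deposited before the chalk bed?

Directly stated before the chalk bed: the ash layer, the basalt flow, and the gravel bed.
The conglomerate reaches the chalk bed via the conglomerate → the ash layer → the chalk bed.
That's the ash layer, the basalt flow, the conglomerate, and the gravel bed — 4 in all.

4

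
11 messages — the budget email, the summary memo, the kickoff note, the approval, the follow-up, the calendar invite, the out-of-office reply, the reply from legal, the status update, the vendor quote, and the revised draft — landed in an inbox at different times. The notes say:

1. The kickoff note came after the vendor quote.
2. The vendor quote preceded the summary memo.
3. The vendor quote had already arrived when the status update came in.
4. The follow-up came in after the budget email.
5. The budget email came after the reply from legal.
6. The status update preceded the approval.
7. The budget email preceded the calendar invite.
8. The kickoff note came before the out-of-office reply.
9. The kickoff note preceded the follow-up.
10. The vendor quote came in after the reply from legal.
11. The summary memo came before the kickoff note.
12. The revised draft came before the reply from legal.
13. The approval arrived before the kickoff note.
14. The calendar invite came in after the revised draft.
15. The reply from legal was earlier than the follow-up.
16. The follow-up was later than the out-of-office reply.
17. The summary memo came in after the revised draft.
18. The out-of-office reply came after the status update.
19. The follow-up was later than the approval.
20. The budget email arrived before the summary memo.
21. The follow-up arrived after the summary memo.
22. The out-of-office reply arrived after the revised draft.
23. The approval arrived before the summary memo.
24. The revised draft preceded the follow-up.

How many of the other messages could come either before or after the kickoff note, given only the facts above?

1

Forced before the kickoff note: the approval, the budget email, the reply from legal, the revised draft, the status update, the summary memo, and the vendor quote; forced after the kickoff note: the follow-up and the out-of-office reply.
That leaves the calendar invite with no forced order relative to the kickoff note — 1.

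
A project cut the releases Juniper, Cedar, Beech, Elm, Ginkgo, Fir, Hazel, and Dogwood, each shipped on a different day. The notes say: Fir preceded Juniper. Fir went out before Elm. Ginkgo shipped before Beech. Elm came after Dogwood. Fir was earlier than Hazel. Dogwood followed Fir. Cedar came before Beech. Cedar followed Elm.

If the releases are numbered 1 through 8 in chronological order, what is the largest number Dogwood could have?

5

Dogwood must come before Beech, Cedar, and Elm — 3 releases forced after it.
Everything else can be placed before Dogwood in some valid order, so Dogwood can sit as late as position 8 − 3 = 5.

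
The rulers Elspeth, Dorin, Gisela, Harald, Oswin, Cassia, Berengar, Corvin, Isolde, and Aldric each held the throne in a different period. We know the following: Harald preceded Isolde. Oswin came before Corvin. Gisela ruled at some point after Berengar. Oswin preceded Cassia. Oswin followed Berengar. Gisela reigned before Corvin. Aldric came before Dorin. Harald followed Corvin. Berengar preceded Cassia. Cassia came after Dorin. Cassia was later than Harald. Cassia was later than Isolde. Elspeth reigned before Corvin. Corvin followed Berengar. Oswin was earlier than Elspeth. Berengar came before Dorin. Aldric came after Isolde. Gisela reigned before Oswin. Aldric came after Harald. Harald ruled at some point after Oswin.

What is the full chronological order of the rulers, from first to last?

Berengar, Gisela, Oswin, Elspeth, Corvin, Harald, Isolde, Aldric, Dorin, Cassia

The constraints fix every adjacent pair, so only one ordering works:
Berengar → Gisela → Oswin → Elspeth → Corvin → Harald → Isolde → Aldric → Dorin → Cassia.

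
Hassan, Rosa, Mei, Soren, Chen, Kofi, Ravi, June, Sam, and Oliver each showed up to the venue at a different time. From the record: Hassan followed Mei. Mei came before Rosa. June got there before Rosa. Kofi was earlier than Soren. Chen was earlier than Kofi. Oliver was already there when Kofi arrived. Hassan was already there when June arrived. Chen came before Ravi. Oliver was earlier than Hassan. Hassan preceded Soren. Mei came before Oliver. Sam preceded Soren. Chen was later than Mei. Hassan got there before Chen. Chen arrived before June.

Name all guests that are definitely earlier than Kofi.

Chen, Hassan, Mei, Oliver

Directly stated before Kofi: Chen and Oliver.
Hassan reaches Kofi via Hassan → Chen → Kofi.
Mei reaches Kofi via Mei → Chen → Kofi.
No chain forces Rosa (or any of the others) ahead of Kofi.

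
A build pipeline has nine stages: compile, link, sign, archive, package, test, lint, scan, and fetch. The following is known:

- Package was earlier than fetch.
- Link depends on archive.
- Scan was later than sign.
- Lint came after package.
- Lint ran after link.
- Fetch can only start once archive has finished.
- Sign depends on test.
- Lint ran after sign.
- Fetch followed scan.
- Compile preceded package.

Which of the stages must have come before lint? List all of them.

Directly stated before lint: link, package, and sign.
Archive reaches lint via archive → link → lint.
Compile reaches lint via compile → package → lint.
Test reaches lint via test → sign → lint.

archive, compile, link, package, sign, test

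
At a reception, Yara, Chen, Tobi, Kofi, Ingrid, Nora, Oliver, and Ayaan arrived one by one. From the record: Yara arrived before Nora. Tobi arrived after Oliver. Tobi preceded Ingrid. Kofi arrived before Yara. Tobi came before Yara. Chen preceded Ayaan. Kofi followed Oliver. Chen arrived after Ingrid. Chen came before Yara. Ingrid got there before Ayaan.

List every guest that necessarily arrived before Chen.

Ingrid, Oliver, Tobi

Directly stated before Chen: Ingrid.
Oliver reaches Chen via Oliver → Tobi → Ingrid → Chen.
Tobi reaches Chen via Tobi → Ingrid → Chen.
No chain forces Ayaan (or any of the others) ahead of Chen.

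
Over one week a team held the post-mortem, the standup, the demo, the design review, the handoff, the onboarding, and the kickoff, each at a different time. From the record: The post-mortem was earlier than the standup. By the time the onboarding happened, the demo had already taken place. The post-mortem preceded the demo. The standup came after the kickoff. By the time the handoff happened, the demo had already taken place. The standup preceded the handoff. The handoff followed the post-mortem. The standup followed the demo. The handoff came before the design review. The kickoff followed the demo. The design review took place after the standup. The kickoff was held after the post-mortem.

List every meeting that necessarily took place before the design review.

the demo, the handoff, the kickoff, the post-mortem, the standup

Directly stated before the design review: the handoff and the standup.
The demo reaches the design review via the demo → the handoff → the design review.
The kickoff reaches the design review via the kickoff → the standup → the design review.
The post-mortem reaches the design review via the post-mortem → the handoff → the design review.
No chain forces the onboarding ahead of the design review.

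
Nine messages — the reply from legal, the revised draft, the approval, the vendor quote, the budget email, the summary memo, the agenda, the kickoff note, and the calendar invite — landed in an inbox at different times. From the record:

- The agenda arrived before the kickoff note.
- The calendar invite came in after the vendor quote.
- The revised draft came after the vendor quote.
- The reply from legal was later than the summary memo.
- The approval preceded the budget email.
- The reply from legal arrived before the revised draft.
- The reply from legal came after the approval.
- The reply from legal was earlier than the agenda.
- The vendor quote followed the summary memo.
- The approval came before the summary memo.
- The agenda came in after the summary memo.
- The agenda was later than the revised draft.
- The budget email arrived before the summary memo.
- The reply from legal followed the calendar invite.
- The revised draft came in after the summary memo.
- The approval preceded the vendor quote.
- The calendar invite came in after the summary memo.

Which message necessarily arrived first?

The approval has a chain of constraints placing it before every other message, so the approval must be first.

the approval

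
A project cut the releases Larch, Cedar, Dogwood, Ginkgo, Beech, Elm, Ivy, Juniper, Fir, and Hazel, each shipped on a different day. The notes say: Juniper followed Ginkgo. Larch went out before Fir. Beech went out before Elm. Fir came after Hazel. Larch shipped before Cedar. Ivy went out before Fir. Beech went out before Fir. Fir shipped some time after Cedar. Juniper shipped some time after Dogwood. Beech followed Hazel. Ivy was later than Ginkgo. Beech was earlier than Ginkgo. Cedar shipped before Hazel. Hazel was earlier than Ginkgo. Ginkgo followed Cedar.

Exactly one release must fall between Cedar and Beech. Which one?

Tracing the constraints gives Cedar → Hazel → Beech, so Hazel sits after Cedar and before Beech.
No other release is forced both after Cedar and before Beech.

Hazel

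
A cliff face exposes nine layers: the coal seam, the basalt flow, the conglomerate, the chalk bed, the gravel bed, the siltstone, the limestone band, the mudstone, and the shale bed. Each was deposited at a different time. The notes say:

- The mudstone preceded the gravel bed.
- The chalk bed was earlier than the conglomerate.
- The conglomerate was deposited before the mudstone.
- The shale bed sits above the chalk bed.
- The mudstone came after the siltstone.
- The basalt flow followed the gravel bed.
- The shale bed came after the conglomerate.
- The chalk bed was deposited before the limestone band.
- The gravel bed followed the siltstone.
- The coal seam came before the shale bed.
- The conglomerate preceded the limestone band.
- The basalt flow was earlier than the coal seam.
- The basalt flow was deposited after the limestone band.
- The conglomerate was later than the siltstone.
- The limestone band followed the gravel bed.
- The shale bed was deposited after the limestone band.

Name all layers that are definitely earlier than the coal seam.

the basalt flow, the chalk bed, the conglomerate, the gravel bed, the limestone band, the mudstone, the siltstone

Directly stated before the coal seam: the basalt flow.
The chalk bed reaches the coal seam via the chalk bed → the limestone band → the basalt flow → the coal seam.
The conglomerate reaches the coal seam via the conglomerate → the limestone band → the basalt flow → the coal seam.
The gravel bed reaches the coal seam via the gravel bed → the basalt flow → the coal seam.
Likewise the limestone band, the mudstone, and the siltstone each reach the coal seam by chaining the stated constraints.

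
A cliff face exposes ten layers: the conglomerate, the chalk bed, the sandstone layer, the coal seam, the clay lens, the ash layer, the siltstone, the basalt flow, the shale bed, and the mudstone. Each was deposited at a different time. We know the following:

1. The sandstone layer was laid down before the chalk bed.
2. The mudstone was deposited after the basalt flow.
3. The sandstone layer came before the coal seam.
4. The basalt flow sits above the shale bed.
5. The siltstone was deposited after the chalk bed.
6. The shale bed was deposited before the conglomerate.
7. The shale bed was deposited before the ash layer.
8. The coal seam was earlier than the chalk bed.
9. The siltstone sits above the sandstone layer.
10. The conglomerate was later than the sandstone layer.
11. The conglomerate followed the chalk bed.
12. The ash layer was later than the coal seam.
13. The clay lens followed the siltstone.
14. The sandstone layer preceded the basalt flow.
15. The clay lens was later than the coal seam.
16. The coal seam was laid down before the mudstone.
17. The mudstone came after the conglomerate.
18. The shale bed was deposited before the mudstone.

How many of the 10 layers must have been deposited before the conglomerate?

4

Directly stated before the conglomerate: the chalk bed, the sandstone layer, and the shale bed.
The coal seam reaches the conglomerate via the coal seam → the chalk bed → the conglomerate.
No chain forces the siltstone (or any of the others) ahead of the conglomerate.
That's the chalk bed, the coal seam, the sandstone layer, and the shale bed — 4 in all.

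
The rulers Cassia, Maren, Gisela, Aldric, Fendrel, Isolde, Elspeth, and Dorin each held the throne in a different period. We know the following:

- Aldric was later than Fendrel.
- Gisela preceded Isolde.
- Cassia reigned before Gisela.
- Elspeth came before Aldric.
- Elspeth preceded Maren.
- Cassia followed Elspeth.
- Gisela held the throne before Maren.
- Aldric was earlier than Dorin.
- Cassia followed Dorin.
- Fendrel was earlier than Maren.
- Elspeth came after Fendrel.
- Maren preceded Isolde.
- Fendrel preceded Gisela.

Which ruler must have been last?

Isolde

Every other ruler has a chain of constraints placing them before Isolde, so Isolde is last.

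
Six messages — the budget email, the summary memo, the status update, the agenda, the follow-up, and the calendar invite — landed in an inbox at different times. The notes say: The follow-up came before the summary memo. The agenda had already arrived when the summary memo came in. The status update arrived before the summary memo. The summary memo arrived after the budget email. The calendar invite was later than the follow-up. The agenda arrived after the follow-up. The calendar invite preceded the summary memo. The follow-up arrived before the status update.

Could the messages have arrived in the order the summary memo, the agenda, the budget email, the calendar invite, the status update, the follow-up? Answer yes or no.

no

The constraints require the calendar invite before the summary memo, but in the proposed sequence the summary memo appears ahead of the calendar invite. That one violation is enough.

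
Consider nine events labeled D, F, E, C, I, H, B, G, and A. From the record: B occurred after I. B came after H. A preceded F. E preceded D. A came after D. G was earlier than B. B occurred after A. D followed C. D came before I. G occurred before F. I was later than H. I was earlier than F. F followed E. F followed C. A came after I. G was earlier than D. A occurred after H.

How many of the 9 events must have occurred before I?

Directly stated before I: D and H.
C reaches I via C → D → I.
E reaches I via E → D → I.
G reaches I via G → D → I.
That's C, D, E, G, and H — 5 in all.

5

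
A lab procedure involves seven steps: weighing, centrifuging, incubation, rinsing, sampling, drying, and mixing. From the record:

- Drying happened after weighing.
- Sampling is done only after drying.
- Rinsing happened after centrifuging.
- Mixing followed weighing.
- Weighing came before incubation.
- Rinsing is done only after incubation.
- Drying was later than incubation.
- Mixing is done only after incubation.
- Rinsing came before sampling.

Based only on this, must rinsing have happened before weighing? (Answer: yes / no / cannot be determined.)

no

Tracing the constraints gives weighing → incubation → rinsing, so weighing must come before rinsing.
That means rinsing cannot be before weighing.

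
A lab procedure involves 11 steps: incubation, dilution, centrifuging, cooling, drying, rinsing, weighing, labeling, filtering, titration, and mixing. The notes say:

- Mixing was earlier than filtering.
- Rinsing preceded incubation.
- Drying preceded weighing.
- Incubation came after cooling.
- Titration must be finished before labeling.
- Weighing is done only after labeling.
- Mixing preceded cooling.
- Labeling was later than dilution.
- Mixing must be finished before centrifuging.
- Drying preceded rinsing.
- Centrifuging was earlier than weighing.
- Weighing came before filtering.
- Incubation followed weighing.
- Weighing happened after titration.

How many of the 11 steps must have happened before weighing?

6

Directly stated before weighing: centrifuging, drying, labeling, and titration.
Dilution reaches weighing via dilution → labeling → weighing.
Mixing reaches weighing via mixing → centrifuging → weighing.
No chain forces incubation (or any of the others) ahead of weighing.
That's centrifuging, dilution, drying, labeling, mixing, and titration — 6 in all.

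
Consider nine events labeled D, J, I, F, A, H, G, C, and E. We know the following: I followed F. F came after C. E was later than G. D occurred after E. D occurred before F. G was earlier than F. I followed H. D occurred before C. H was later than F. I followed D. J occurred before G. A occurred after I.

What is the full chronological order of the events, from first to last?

J, G, E, D, C, F, H, I, A

The constraints fix every adjacent pair, so only one ordering works:
J → G → E → D → C → F → H → I → A.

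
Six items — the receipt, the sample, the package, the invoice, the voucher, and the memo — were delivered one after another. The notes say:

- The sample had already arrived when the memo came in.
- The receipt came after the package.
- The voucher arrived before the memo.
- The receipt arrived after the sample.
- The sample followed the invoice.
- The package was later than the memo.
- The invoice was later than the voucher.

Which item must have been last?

Every other item has a chain of constraints placing it before the receipt, so the receipt is last.

the receipt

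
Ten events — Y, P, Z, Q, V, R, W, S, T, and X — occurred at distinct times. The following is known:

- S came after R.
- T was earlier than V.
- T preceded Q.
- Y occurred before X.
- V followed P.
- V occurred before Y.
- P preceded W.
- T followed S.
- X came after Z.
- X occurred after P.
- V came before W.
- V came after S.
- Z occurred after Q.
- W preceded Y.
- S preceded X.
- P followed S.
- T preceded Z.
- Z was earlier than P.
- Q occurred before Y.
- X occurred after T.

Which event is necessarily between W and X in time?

Tracing the constraints gives W → Y → X, so Y sits after W and before X.
No other event is forced both after W and before X.

Y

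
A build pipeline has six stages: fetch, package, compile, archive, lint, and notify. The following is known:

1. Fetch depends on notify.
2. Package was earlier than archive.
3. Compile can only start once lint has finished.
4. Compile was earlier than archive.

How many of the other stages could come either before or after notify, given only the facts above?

4

Forced after notify: fetch.
That leaves archive, compile, lint, and package with no forced order relative to notify — 4.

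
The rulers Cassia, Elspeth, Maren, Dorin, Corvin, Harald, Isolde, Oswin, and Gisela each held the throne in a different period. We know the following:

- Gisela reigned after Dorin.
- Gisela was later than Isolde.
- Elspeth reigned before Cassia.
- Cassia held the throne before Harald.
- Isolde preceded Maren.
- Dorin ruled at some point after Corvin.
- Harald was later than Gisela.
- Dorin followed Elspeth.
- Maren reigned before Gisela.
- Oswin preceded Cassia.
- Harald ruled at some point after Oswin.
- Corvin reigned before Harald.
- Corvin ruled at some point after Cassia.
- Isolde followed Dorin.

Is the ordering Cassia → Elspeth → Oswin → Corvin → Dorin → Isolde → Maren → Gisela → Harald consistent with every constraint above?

no

The constraints require Oswin before Cassia, but in the proposed sequence Cassia appears ahead of Oswin. That one violation is enough.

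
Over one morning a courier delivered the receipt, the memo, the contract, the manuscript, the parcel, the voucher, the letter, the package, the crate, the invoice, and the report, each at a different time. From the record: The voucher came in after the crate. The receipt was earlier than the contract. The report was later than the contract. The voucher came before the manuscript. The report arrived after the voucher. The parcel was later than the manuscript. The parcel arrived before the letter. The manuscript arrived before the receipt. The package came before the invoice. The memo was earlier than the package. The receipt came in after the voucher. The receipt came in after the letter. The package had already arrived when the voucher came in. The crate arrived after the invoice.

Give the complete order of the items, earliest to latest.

The constraints fix every adjacent pair, so only one ordering works:
the memo → the package → the invoice → the crate → the voucher → the manuscript → the parcel → the letter → the receipt → the contract → the report.

the memo, the package, the invoice, the crate, the voucher, the manuscript, the parcel, the letter, the receipt, the contract, the report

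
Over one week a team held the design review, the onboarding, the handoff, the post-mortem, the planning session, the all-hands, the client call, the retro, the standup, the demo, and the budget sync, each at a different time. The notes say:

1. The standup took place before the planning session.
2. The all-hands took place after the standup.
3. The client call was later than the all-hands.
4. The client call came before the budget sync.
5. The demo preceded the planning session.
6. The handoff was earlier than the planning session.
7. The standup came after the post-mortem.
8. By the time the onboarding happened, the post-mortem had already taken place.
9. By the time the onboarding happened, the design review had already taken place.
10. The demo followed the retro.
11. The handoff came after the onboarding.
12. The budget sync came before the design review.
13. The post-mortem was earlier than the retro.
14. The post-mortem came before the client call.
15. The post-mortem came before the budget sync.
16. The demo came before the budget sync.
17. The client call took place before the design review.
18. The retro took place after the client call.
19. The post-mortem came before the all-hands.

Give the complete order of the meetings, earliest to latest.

The constraints fix every adjacent pair, so only one ordering works:
the post-mortem → the standup → the all-hands → the client call → the retro → the demo → the budget sync → the design review → the onboarding → the handoff → the planning session.

the post-mortem, the standup, the all-hands, the client call, the retro, the demo, the budget sync, the design review, the onboarding, the handoff, the planning session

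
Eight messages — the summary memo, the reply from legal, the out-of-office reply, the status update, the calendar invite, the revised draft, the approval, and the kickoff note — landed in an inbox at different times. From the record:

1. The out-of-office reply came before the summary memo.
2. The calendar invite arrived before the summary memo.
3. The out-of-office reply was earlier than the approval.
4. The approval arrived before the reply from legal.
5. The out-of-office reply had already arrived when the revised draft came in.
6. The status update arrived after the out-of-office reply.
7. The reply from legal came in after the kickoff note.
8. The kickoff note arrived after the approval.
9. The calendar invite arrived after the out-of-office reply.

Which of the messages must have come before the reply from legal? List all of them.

the approval, the kickoff note, the out-of-office reply

Directly stated before the reply from legal: the approval and the kickoff note.
The out-of-office reply reaches the reply from legal via the out-of-office reply → the approval → the reply from legal.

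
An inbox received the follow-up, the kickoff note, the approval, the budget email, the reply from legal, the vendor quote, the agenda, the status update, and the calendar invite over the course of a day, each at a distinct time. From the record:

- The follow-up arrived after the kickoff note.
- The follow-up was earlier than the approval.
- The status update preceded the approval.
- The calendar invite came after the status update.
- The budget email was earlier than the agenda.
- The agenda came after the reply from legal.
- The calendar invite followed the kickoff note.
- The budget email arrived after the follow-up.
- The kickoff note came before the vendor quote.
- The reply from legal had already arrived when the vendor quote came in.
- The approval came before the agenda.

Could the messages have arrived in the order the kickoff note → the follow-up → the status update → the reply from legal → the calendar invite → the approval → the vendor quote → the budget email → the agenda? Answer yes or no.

Check each stated constraint against the proposed order — e.g. the follow-up is ahead of the budget email; the kickoff note is ahead of the vendor quote. Every pair is in the required order; nothing is violated.

yes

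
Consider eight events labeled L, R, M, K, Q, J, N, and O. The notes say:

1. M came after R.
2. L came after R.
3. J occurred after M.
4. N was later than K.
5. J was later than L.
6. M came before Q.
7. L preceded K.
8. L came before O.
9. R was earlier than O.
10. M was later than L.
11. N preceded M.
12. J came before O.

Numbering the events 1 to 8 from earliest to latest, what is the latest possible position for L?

2

L must come before J, K, M, N, O, and Q — 6 events forced after it.
Everything else can be placed before L in some valid order, so L can sit as late as position 8 − 6 = 2.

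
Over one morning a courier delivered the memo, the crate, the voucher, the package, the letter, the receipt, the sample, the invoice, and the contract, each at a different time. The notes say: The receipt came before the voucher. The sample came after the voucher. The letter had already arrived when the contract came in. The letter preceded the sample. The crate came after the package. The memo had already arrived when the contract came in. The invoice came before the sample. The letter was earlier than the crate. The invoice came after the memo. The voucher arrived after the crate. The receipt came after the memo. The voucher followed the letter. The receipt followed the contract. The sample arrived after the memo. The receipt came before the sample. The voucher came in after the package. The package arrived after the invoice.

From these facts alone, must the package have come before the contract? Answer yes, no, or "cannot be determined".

No chain of stated constraints runs from the package to the contract, and none runs from the contract to the package either.
So the relative order of the package and the contract is not fixed by the given facts.

cannot be determined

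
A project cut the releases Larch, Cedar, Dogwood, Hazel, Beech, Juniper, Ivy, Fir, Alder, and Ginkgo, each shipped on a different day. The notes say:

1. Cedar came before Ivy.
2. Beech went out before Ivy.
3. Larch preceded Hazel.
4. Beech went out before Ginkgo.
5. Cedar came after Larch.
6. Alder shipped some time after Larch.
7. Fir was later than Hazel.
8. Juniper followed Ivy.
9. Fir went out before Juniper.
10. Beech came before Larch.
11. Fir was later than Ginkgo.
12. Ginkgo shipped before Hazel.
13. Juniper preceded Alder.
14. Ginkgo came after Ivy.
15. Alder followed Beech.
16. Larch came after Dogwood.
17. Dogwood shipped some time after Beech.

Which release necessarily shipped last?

Every other release has a chain of constraints placing it before Alder, so Alder is last.

Alder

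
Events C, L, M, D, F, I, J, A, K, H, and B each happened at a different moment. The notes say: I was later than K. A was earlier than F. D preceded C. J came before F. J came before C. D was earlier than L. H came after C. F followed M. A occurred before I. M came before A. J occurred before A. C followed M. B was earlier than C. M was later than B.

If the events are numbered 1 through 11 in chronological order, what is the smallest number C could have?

5

B, D, J, and M must all come before C — 4 forced predecessors.
Nothing else is forced ahead of C, so its earliest slot is position 4 + 1 = 5.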